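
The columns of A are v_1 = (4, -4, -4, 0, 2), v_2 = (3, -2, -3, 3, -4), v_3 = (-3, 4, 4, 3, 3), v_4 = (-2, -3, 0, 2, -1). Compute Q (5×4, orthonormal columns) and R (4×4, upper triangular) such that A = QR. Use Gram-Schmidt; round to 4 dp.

Q = [[0.5547, 0.1925, 0.0769, -0.6303], [-0.5547, -0.0257, 0.2014, -0.7356], [-0.5547, -0.1925, 0.1215, 0.1003], [0.0000, 0.5005, 0.8347, 0.2268], [0.2774, -0.8214, 0.4919, -0.0100]], R = [[7.2111, 3.3282, -5.2697, 0.2774], [0.0000, 5.9936, -2.4128, 1.5144], [0.0000, 0.0000, 5.0407, 0.4197], [0.0000, 0.0000, 0.0000, 3.9311]]

v_1 = (4, -4, -4, 0, 2); ‖v_1‖ = 7.2111, so e_1 = (0.5547, -0.5547, -0.5547, 0.0000, 0.2774).
e_1·v_2 = 0.5547·3 + (-0.5547)·(-2) + (-0.5547)·(-3) + 0.0000·3 + 0.2774·(-4) = 3.3282.
u_2 = v_2 − 3.3282·e_1 = (1.1538, -0.1538, -1.1538, 3.0000, -4.9231).
‖u_2‖ = 5.9936, so e_2 = (0.1925, -0.0257, -0.1925, 0.5005, -0.8214).
e_1·v_3 = 0.5547·(-3) + (-0.5547)·4 + (-0.5547)·4 + 0.0000·3 + 0.2774·3 = -5.2697; e_2·v_3 = 0.1925·(-3) + (-0.0257)·4 + (-0.1925)·4 + 0.5005·3 + (-0.8214)·3 = -2.4128.
u_3 = v_3 + 5.2697·e_1 + 2.4128·e_2 = (0.3876, 1.0150, 0.6124, 4.2077, 2.4797).
‖u_3‖ = 5.0407, so e_3 = (0.0769, 0.2014, 0.1215, 0.8347, 0.4919).
e_1·v_4 = 0.5547·(-2) + (-0.5547)·(-3) + (-0.5547)·0 + 0.0000·2 + 0.2774·(-1) = 0.2774; e_2·v_4 = 0.1925·(-2) + (-0.0257)·(-3) + (-0.1925)·0 + 0.5005·2 + (-0.8214)·(-1) = 1.5144; e_3·v_4 = 0.0769·(-2) + 0.2014·(-3) + 0.1215·0 + 0.8347·2 + 0.4919·(-1) = 0.4197.
u_4 = v_4 − 0.2774·e_1 − 1.5144·e_2 − 0.4197·e_3 = (-2.4777, -2.8918, 0.3944, 0.8916, -0.0394).
‖u_4‖ = 3.9311, so e_4 = (-0.6303, -0.7356, 0.1003, 0.2268, -0.0100).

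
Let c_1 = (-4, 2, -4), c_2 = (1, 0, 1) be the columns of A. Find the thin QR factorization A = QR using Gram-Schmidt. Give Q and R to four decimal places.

Q = [[-0.6667, 0.2357], [0.3333, 0.9428], [-0.6667, 0.2357]], R = [[6.0000, -1.3333], [0.0000, 0.4714]]

e_1 = c_1/‖c_1‖ = (-4, 2, -4)/6.0000 = (-0.6667, 0.3333, -0.6667).
r_{12} = e_1·c_2 = -1.3333.
u_2 = c_2 + 1.3333·e_1 = (0.1111, 0.4444, 0.1111).
‖u_2‖ = 0.4714, so e_2 = (0.2357, 0.9428, 0.2357).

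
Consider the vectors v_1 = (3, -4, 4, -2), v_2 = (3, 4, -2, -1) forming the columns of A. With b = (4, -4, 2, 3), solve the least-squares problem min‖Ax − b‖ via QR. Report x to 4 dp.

v_1 = (3, -4, 4, -2); ‖v_1‖ = 6.7082, so q_1 = (0.4472, -0.5963, 0.5963, -0.2981).
q_1·v_2 = 0.4472·3 + (-0.5963)·4 + 0.5963·(-2) + (-0.2981)·(-1) = -1.9379.
u_2 = v_2 + 1.9379·q_1 = (3.8667, 2.8444, -0.8444, -1.5778).
‖u_2‖ = 5.1229, so q_2 = (0.7548, 0.5552, -0.1648, -0.3080).
Qᵀb = (4.4721, -0.4555).
Back-substitute: x_2 = -0.4555/5.1229 = -0.0889.
x_1 = (4.4721 + 1.9379·(-0.0889))/6.7082 = 0.6410.

x = (0.6410, -0.0889)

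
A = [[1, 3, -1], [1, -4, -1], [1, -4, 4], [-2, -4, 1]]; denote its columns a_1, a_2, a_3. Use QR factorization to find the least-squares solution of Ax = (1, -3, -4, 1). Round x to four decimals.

x = (-1.3463, 0.4747, -0.2095)

a_1 = (1, 1, 1, -2); ‖a_1‖ = 2.6458, so e_1 = (0.3780, 0.3780, 0.3780, -0.7559).
e_1·a_2 = 0.3780·3 + 0.3780·(-4) + 0.3780·(-4) + (-0.7559)·(-4) = 1.1339.
u_2 = a_2 − 1.1339·e_1 = (2.5714, -4.4286, -4.4286, -3.1429).
‖u_2‖ = 7.4642, so e_2 = (0.3445, -0.5933, -0.5933, -0.4211).
e_1·a_3 = 0.3780·(-1) + 0.3780·(-1) + 0.3780·4 + (-0.7559)·1 = 0.0000; e_2·a_3 = 0.3445·(-1) + (-0.5933)·(-1) + (-0.5933)·4 + (-0.4211)·1 = -2.5455.
u_3 = a_3 + 0.0000·e_1 + 2.5455·e_2 = (-0.1231, -2.5103, 2.4897, -0.0718).
‖u_3‖ = 3.5384, so e_3 = (-0.0348, -0.7094, 0.7036, -0.0203).
Qᵀb = (-3.0237, 4.0766, -0.7413).
Back-substitute: x_3 = -0.7413/3.5384 = -0.2095.
x_2 = (4.0766 + 2.5455·(-0.2095))/7.4642 = 0.4747.
x_1 = (-3.0237 − 1.1339·0.4747 + 0.0000·(-0.2095))/2.6458 = -1.3463.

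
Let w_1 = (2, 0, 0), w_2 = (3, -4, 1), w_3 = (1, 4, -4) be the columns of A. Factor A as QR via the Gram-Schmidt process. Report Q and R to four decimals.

w_1 = (2, 0, 0); ‖w_1‖ = 2.0000, so e_1 = (1.0000, 0.0000, 0.0000).
e_1·w_2 = 1.0000·3 + 0.0000·(-4) + 0.0000·1 = 3.0000.
u_2 = w_2 − 3.0000·e_1 = (0.0000, -4.0000, 1.0000).
‖u_2‖ = 4.1231, so e_2 = (0.0000, -0.9701, 0.2425).
e_1·w_3 = 1.0000·1 + 0.0000·4 + 0.0000·(-4) = 1.0000; e_2·w_3 = 0.0000·1 + (-0.9701)·4 + 0.2425·(-4) = -4.8507.
u_3 = w_3 − 1.0000·e_1 + 4.8507·e_2 = (0.0000, -0.7059, -2.8235).
‖u_3‖ = 2.9104, so e_3 = (0.0000, -0.2425, -0.9701).

Q = [[1.0000, 0.0000, 0.0000], [0.0000, -0.9701, -0.2425], [0.0000, 0.2425, -0.9701]], R = [[2.0000, 3.0000, 1.0000], [0.0000, 4.1231, -4.8507], [0.0000, 0.0000, 2.9104]]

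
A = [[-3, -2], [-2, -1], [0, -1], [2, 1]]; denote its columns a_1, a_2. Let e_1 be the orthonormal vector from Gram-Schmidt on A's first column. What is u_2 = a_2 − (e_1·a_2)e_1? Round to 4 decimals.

e_1 = a_1/‖a_1‖ = (-3, -2, 0, 2)/4.1231 = (-0.7276, -0.4851, 0.0000, 0.4851).
r_{12} = e_1·a_2 = 2.4254.
u_2 = a_2 − 2.4254·e_1 = (-0.2353, 0.1765, -1.0000, -0.1765).

u_2 = (-0.2353, 0.1765, -1.0000, -0.1765)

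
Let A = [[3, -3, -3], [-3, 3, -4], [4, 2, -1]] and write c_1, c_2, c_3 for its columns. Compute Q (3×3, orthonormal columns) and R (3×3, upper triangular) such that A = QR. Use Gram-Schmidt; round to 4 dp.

c_1 = (3, -3, 4); ‖c_1‖ = 5.8310, so e_1 = (0.5145, -0.5145, 0.6860).
e_1·c_2 = 0.5145·(-3) + (-0.5145)·3 + 0.6860·2 = -1.7150.
u_2 = c_2 + 1.7150·e_1 = (-2.1176, 2.1176, 3.1765).
‖u_2‖ = 4.3656, so e_2 = (-0.4851, 0.4851, 0.7276).
e_1·c_3 = 0.5145·(-3) + (-0.5145)·(-4) + 0.6860·(-1) = -0.1715; e_2·c_3 = (-0.4851)·(-3) + 0.4851·(-4) + 0.7276·(-1) = -1.2127.
u_3 = c_3 + 0.1715·e_1 + 1.2127·e_2 = (-3.5000, -3.5000, 0.0000).
‖u_3‖ = 4.9497, so e_3 = (-0.7071, -0.7071, 0.0000).

Q = [[0.5145, -0.4851, -0.7071], [-0.5145, 0.4851, -0.7071], [0.6860, 0.7276, 0.0000]], R = [[5.8310, -1.7150, -0.1715], [0.0000, 4.3656, -1.2127], [0.0000, 0.0000, 4.9497]]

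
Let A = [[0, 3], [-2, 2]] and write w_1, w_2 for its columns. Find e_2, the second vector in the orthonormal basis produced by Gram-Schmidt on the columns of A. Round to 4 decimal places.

e_1 = w_1/‖w_1‖ = (0, -2)/2.0000 = (0.0000, -1.0000).
r_{12} = e_1·w_2 = -2.0000.
u_2 = w_2 + 2.0000·e_1 = (3.0000, 0.0000).
‖u_2‖ = 3.0000, so e_2 = (1.0000, 0.0000).

e_2 = (1.0000, 0.0000)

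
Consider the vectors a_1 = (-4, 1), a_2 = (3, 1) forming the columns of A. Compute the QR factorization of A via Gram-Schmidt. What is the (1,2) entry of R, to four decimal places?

r_{12} = -2.6679

q_1 = a_1/‖a_1‖ = (-4, 1)/4.1231 = (-0.9701, 0.2425).
r_{12} = q_1·a_2 = -2.6679.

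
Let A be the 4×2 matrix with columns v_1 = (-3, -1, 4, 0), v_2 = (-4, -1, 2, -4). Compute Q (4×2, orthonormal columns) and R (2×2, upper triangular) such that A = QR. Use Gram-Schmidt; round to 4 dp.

e_1 = v_1/‖v_1‖ = (-3, -1, 4, 0)/5.0990 = (-0.5883, -0.1961, 0.7845, 0.0000).
r_{12} = e_1·v_2 = 4.1184.
u_2 = v_2 − 4.1184·e_1 = (-1.5769, -0.1923, -1.2308, -4.0000).
‖u_2‖ = 4.4764, so e_2 = (-0.3523, -0.0430, -0.2749, -0.8936).

Q = [[-0.5883, -0.3523], [-0.1961, -0.0430], [0.7845, -0.2749], [0.0000, -0.8936]], R = [[5.0990, 4.1184], [0.0000, 4.4764]]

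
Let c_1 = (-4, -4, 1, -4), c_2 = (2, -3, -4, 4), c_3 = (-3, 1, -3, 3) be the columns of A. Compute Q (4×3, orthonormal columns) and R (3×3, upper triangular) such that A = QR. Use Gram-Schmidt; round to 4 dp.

e_1 = c_1/‖c_1‖ = (-4, -4, 1, -4)/7.0000 = (-0.5714, -0.5714, 0.1429, -0.5714).
r_{12} = e_1·c_2 = -2.2857.
u_2 = c_2 + 2.2857·e_1 = (0.6939, -4.3061, -3.6735, 2.6939).
‖u_2‖ = 6.3068, so e_2 = (0.1100, -0.6828, -0.5825, 0.4271).
r_{13} = e_1·c_3 = -1.0000; r_{23} = e_2·c_3 = 2.0160.
u_3 = c_3 + 1.0000·e_1 − 2.0160·e_2 = (-3.7932, 1.8050, -1.6829, 1.5675).
‖u_3‖ = 4.7891, so e_3 = (-0.7920, 0.3769, -0.3514, 0.3273).

Q = [[-0.5714, 0.1100, -0.7920], [-0.5714, -0.6828, 0.3769], [0.1429, -0.5825, -0.3514], [-0.5714, 0.4271, 0.3273]], R = [[7.0000, -2.2857, -1.0000], [0.0000, 6.3068, 2.0160], [0.0000, 0.0000, 4.7891]]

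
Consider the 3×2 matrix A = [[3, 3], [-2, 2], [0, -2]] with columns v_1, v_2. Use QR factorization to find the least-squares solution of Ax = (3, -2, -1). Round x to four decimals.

x = (0.9490, 0.1327)

v_1 = (3, -2, 0); ‖v_1‖ = 3.6056, so q_1 = (0.8321, -0.5547, 0.0000).
q_1·v_2 = 0.8321·3 + (-0.5547)·2 + 0.0000·(-2) = 1.3868.
u_2 = v_2 − 1.3868·q_1 = (1.8462, 2.7692, -2.0000).
‖u_2‖ = 3.8829, so q_2 = (0.4755, 0.7132, -0.5151).
Qᵀb = (3.6056, 0.5151).
Back-substitute: x_2 = 0.5151/3.8829 = 0.1327.
x_1 = (3.6056 − 1.3868·0.1327)/3.6056 = 0.9490.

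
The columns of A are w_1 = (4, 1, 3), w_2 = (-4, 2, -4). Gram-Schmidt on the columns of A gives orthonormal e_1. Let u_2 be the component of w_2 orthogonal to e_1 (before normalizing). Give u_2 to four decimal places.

w_1 = (4, 1, 3); ‖w_1‖ = 5.0990, so e_1 = (0.7845, 0.1961, 0.5883).
e_1·w_2 = 0.7845·(-4) + 0.1961·2 + 0.5883·(-4) = -5.0990.
u_2 = w_2 + 5.0990·e_1 = (0.0000, 3.0000, -1.0000).

u_2 = (0.0000, 3.0000, -1.0000)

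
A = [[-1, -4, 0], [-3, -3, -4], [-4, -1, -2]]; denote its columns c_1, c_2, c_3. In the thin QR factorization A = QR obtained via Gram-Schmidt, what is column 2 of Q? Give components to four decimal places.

q_2 = (-0.8673, -0.2692, 0.4187)

q_1 = c_1/‖c_1‖ = (-1, -3, -4)/5.0990 = (-0.1961, -0.5883, -0.7845).
r_{12} = q_1·c_2 = 3.3340.
u_2 = c_2 − 3.3340·q_1 = (-3.3462, -1.0385, 1.6154).
‖u_2‖ = 3.8581, so q_2 = (-0.8673, -0.2692, 0.4187).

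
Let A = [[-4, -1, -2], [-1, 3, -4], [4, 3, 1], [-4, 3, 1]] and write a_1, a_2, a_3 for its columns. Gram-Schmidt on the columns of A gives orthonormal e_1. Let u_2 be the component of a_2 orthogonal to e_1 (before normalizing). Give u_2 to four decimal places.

u_2 = (-0.9184, 3.0204, 2.9184, 3.0816)

a_1 = (-4, -1, 4, -4); ‖a_1‖ = 7.0000, so e_1 = (-0.5714, -0.1429, 0.5714, -0.5714).
e_1·a_2 = (-0.5714)·(-1) + (-0.1429)·3 + 0.5714·3 + (-0.5714)·3 = 0.1429.
u_2 = a_2 − 0.1429·e_1 = (-0.9184, 3.0204, 2.9184, 3.0816).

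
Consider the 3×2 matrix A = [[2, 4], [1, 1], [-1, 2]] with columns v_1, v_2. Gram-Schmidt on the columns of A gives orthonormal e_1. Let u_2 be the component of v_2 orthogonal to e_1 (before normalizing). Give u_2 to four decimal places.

e_1 = v_1/‖v_1‖ = (2, 1, -1)/2.4495 = (0.8165, 0.4082, -0.4082).
r_{12} = e_1·v_2 = 2.8577.
u_2 = v_2 − 2.8577·e_1 = (1.6667, -0.1667, 3.1667).

u_2 = (1.6667, -0.1667, 3.1667)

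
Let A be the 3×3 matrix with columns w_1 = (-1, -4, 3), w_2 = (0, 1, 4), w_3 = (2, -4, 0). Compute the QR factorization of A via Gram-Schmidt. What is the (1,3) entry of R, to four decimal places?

w_1 = (-1, -4, 3); ‖w_1‖ = 5.0990, so q_1 = (-0.1961, -0.7845, 0.5883).
r_{13} = q_1·w_3 = 2.7456.

r_{13} = 2.7456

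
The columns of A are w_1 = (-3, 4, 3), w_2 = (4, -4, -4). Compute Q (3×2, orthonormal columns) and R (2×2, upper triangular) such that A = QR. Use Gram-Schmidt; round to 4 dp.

w_1 = (-3, 4, 3); ‖w_1‖ = 5.8310, so q_1 = (-0.5145, 0.6860, 0.5145).
q_1·w_2 = (-0.5145)·4 + 0.6860·(-4) + 0.5145·(-4) = -6.8599.
u_2 = w_2 + 6.8599·q_1 = (0.4706, 0.7059, -0.4706).
‖u_2‖ = 0.9701, so q_2 = (0.4851, 0.7276, -0.4851).

Q = [[-0.5145, 0.4851], [0.6860, 0.7276], [0.5145, -0.4851]], R = [[5.8310, -6.8599], [0.0000, 0.9701]]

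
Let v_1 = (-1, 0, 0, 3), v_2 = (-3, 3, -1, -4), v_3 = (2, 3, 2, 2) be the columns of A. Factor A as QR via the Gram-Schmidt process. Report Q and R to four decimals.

e_1 = v_1/‖v_1‖ = (-1, 0, 0, 3)/3.1623 = (-0.3162, 0.0000, 0.0000, 0.9487).
r_{12} = e_1·v_2 = -2.8460.
u_2 = v_2 + 2.8460·e_1 = (-3.9000, 3.0000, -1.0000, -1.3000).
‖u_2‖ = 5.1865, so e_2 = (-0.7519, 0.5784, -0.1928, -0.2506).
r_{13} = e_1·v_3 = 1.2649; r_{23} = e_2·v_3 = -0.6555.
u_3 = v_3 − 1.2649·e_1 + 0.6555·e_2 = (1.9071, 3.3792, 1.8736, 0.6357).
‖u_3‖ = 4.3555, so e_3 = (0.4379, 0.7758, 0.4302, 0.1460).

Q = [[-0.3162, -0.7519, 0.4379], [0.0000, 0.5784, 0.7758], [0.0000, -0.1928, 0.4302], [0.9487, -0.2506, 0.1460]], R = [[3.1623, -2.8460, 1.2649], [0.0000, 5.1865, -0.6555], [0.0000, 0.0000, 4.3555]]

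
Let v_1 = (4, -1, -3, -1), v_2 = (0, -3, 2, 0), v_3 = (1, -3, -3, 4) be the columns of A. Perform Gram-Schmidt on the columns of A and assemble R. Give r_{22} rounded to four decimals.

v_1 = (4, -1, -3, -1); ‖v_1‖ = 5.1962, so q_1 = (0.7698, -0.1925, -0.5774, -0.1925).
q_1·v_2 = 0.7698·0 + (-0.1925)·(-3) + (-0.5774)·2 + (-0.1925)·0 = -0.5774.
u_2 = v_2 + 0.5774·q_1 = (0.4444, -3.1111, 1.6667, -0.1111).
r_{22} = ‖u_2‖ = 3.5590.

r_{22} = 3.5590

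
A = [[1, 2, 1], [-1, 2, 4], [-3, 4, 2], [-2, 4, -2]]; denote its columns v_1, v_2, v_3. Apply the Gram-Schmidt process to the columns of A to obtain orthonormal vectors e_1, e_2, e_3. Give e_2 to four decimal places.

v_1 = (1, -1, -3, -2); ‖v_1‖ = 3.8730, so e_1 = (0.2582, -0.2582, -0.7746, -0.5164).
e_1·v_2 = 0.2582·2 + (-0.2582)·2 + (-0.7746)·4 + (-0.5164)·4 = -5.1640.
u_2 = v_2 + 5.1640·e_1 = (3.3333, 0.6667, 0.0000, 1.3333).
‖u_2‖ = 3.6515, so e_2 = (0.9129, 0.1826, 0.0000, 0.3651).

e_2 = (0.9129, 0.1826, 0.0000, 0.3651)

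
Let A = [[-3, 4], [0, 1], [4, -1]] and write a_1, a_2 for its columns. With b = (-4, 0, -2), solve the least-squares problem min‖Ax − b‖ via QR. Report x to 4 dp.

a_1 = (-3, 0, 4); ‖a_1‖ = 5.0000, so q_1 = (-0.6000, 0.0000, 0.8000).
q_1·a_2 = (-0.6000)·4 + 0.0000·1 + 0.8000·(-1) = -3.2000.
u_2 = a_2 + 3.2000·q_1 = (2.0800, 1.0000, 1.5600).
‖u_2‖ = 2.7857, so q_2 = (0.7467, 0.3590, 0.5600).
Qᵀb = (0.8000, -4.1067).
Back-substitute: x_2 = -4.1067/2.7857 = -1.4742.
x_1 = (0.8000 + 3.2000·(-1.4742))/5.0000 = -0.7835.

x = (-0.7835, -1.4742)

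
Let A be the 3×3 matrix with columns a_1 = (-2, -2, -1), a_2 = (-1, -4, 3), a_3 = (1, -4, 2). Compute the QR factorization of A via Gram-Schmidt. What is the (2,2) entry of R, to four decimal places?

r_{22} = 4.5338

a_1 = (-2, -2, -1); ‖a_1‖ = 3.0000, so e_1 = (-0.6667, -0.6667, -0.3333).
e_1·a_2 = (-0.6667)·(-1) + (-0.6667)·(-4) + (-0.3333)·3 = 2.3333.
u_2 = a_2 − 2.3333·e_1 = (0.5556, -2.4444, 3.7778).
r_{22} = ‖u_2‖ = 4.5338.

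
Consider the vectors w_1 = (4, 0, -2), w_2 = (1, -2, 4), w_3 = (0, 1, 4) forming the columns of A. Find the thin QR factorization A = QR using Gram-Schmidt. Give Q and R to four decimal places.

Q = [[0.8944, 0.4005, 0.1990], [0.0000, -0.4450, 0.8955], [-0.4472, 0.8010, 0.3980]], R = [[4.4721, -0.8944, -1.7889], [0.0000, 4.4944, 2.7590], [0.0000, 0.0000, 2.4876]]

w_1 = (4, 0, -2); ‖w_1‖ = 4.4721, so q_1 = (0.8944, 0.0000, -0.4472).
q_1·w_2 = 0.8944·1 + 0.0000·(-2) + (-0.4472)·4 = -0.8944.
u_2 = w_2 + 0.8944·q_1 = (1.8000, -2.0000, 3.6000).
‖u_2‖ = 4.4944, so q_2 = (0.4005, -0.4450, 0.8010).
q_1·w_3 = 0.8944·0 + 0.0000·1 + (-0.4472)·4 = -1.7889; q_2·w_3 = 0.4005·0 + (-0.4450)·1 + 0.8010·4 = 2.7590.
u_3 = w_3 + 1.7889·q_1 − 2.7590·q_2 = (0.4950, 2.2277, 0.9901).
‖u_3‖ = 2.4876, so q_3 = (0.1990, 0.8955, 0.3980).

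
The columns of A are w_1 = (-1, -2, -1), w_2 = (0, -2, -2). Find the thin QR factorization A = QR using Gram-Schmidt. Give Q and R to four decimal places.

w_1 = (-1, -2, -1); ‖w_1‖ = 2.4495, so q_1 = (-0.4082, -0.8165, -0.4082).
q_1·w_2 = (-0.4082)·0 + (-0.8165)·(-2) + (-0.4082)·(-2) = 2.4495.
u_2 = w_2 − 2.4495·q_1 = (1.0000, 0.0000, -1.0000).
‖u_2‖ = 1.4142, so q_2 = (0.7071, 0.0000, -0.7071).

Q = [[-0.4082, 0.7071], [-0.8165, 0.0000], [-0.4082, -0.7071]], R = [[2.4495, 2.4495], [0.0000, 1.4142]]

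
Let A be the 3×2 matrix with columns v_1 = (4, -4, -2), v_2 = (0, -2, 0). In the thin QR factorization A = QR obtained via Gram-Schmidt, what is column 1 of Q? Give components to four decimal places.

e_1 = v_1/‖v_1‖ = (4, -4, -2)/6.0000 = (0.6667, -0.6667, -0.3333).

e_1 = (0.6667, -0.6667, -0.3333)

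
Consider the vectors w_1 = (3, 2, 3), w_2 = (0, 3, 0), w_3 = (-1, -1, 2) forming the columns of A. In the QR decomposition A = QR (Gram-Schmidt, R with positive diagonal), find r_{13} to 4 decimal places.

r_{13} = 0.2132

e_1 = w_1/‖w_1‖ = (3, 2, 3)/4.6904 = (0.6396, 0.4264, 0.6396).
r_{13} = e_1·w_3 = 0.2132.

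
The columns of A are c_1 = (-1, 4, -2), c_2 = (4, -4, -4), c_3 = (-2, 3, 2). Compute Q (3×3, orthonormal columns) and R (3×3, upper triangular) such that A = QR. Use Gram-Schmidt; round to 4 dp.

Q = [[-0.2182, 0.5345, 0.8165], [0.8729, -0.2673, 0.4082], [-0.4364, -0.8018, 0.4082]], R = [[4.5826, -2.6186, 2.1822], [0.0000, 6.4143, -3.4744], [0.0000, 0.0000, 0.4082]]

q_1 = c_1/‖c_1‖ = (-1, 4, -2)/4.5826 = (-0.2182, 0.8729, -0.4364).
r_{12} = q_1·c_2 = -2.6186.
u_2 = c_2 + 2.6186·q_1 = (3.4286, -1.7143, -5.1429).
‖u_2‖ = 6.4143, so q_2 = (0.5345, -0.2673, -0.8018).
r_{13} = q_1·c_3 = 2.1822; r_{23} = q_2·c_3 = -3.4744.
u_3 = c_3 − 2.1822·q_1 + 3.4744·q_2 = (0.3333, 0.1667, 0.1667).
‖u_3‖ = 0.4082, so q_3 = (0.8165, 0.4082, 0.4082).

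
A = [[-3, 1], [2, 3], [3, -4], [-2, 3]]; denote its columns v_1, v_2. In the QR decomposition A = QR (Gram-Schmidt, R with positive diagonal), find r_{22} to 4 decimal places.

v_1 = (-3, 2, 3, -2); ‖v_1‖ = 5.0990, so e_1 = (-0.5883, 0.3922, 0.5883, -0.3922).
e_1·v_2 = (-0.5883)·1 + 0.3922·3 + 0.5883·(-4) + (-0.3922)·3 = -2.9417.
u_2 = v_2 + 2.9417·e_1 = (-0.7308, 4.1538, -2.2692, 1.8462).
r_{22} = ‖u_2‖ = 5.1329.

r_{22} = 5.1329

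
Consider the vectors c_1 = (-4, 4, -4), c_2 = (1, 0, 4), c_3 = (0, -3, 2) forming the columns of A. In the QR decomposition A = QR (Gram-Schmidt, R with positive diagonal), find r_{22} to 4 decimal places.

r_{22} = 2.9439

c_1 = (-4, 4, -4); ‖c_1‖ = 6.9282, so q_1 = (-0.5774, 0.5774, -0.5774).
q_1·c_2 = (-0.5774)·1 + 0.5774·0 + (-0.5774)·4 = -2.8868.
u_2 = c_2 + 2.8868·q_1 = (-0.6667, 1.6667, 2.3333).
r_{22} = ‖u_2‖ = 2.9439.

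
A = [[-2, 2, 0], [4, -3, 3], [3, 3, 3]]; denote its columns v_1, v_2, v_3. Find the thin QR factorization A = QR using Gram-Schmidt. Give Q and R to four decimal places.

Q = [[-0.3714, 0.3367, 0.8653], [0.7428, -0.4514, 0.4945], [0.5571, 0.8264, -0.0824]], R = [[5.3852, -1.2999, 3.8996], [0.0000, 4.5067, 1.1248], [0.0000, 0.0000, 1.2361]]

v_1 = (-2, 4, 3); ‖v_1‖ = 5.3852, so e_1 = (-0.3714, 0.7428, 0.5571).
e_1·v_2 = (-0.3714)·2 + 0.7428·(-3) + 0.5571·3 = -1.2999.
u_2 = v_2 + 1.2999·e_1 = (1.5172, -2.0345, 3.7241).
‖u_2‖ = 4.5067, so e_2 = (0.3367, -0.4514, 0.8264).
e_1·v_3 = (-0.3714)·0 + 0.7428·3 + 0.5571·3 = 3.8996; e_2·v_3 = 0.3367·0 + (-0.4514)·3 + 0.8264·3 = 1.1248.
u_3 = v_3 − 3.8996·e_1 − 1.1248·e_2 = (1.0696, 0.6112, -0.1019).
‖u_3‖ = 1.2361, so e_3 = (0.8653, 0.4945, -0.0824).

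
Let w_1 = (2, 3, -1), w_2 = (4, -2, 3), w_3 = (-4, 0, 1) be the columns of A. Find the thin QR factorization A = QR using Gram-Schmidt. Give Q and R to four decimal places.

Q = [[0.5345, 0.7703, -0.3478], [0.8018, -0.3320, 0.4969], [-0.2673, 0.5445, 0.7950]], R = [[3.7417, -0.2673, -2.4054], [0.0000, 5.3785, -2.5365], [0.0000, 0.0000, 2.1864]]

w_1 = (2, 3, -1); ‖w_1‖ = 3.7417, so e_1 = (0.5345, 0.8018, -0.2673).
e_1·w_2 = 0.5345·4 + 0.8018·(-2) + (-0.2673)·3 = -0.2673.
u_2 = w_2 + 0.2673·e_1 = (4.1429, -1.7857, 2.9286).
‖u_2‖ = 5.3785, so e_2 = (0.7703, -0.3320, 0.5445).
e_1·w_3 = 0.5345·(-4) + 0.8018·0 + (-0.2673)·1 = -2.4054; e_2·w_3 = 0.7703·(-4) + (-0.3320)·0 + 0.5445·1 = -2.5365.
u_3 = w_3 + 2.4054·e_1 + 2.5365·e_2 = (-0.7605, 1.0864, 1.7383).
‖u_3‖ = 2.1864, so e_3 = (-0.3478, 0.4969, 0.7950).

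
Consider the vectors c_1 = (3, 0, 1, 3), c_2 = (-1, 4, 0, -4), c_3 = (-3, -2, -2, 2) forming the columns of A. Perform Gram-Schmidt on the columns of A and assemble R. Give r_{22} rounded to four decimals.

r_{22} = 4.5998

c_1 = (3, 0, 1, 3); ‖c_1‖ = 4.3589, so q_1 = (0.6882, 0.0000, 0.2294, 0.6882).
q_1·c_2 = 0.6882·(-1) + 0.0000·4 + 0.2294·0 + 0.6882·(-4) = -3.4412.
u_2 = c_2 + 3.4412·q_1 = (1.3684, 4.0000, 0.7895, -1.6316).
r_{22} = ‖u_2‖ = 4.5998.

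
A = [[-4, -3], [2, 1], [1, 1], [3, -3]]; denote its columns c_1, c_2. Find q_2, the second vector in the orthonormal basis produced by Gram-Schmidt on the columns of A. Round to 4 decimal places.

q_2 = (-0.5074, 0.1384, 0.1845, -0.8303)

c_1 = (-4, 2, 1, 3); ‖c_1‖ = 5.4772, so q_1 = (-0.7303, 0.3651, 0.1826, 0.5477).
q_1·c_2 = (-0.7303)·(-3) + 0.3651·1 + 0.1826·1 + 0.5477·(-3) = 1.0954.
u_2 = c_2 − 1.0954·q_1 = (-2.2000, 0.6000, 0.8000, -3.6000).
‖u_2‖ = 4.3359, so q_2 = (-0.5074, 0.1384, 0.1845, -0.8303).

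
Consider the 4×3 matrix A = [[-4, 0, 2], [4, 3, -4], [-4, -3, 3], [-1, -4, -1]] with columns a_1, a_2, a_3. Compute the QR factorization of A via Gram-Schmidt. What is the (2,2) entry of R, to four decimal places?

r_{22} = 4.2426

a_1 = (-4, 4, -4, -1); ‖a_1‖ = 7.0000, so q_1 = (-0.5714, 0.5714, -0.5714, -0.1429).
q_1·a_2 = (-0.5714)·0 + 0.5714·3 + (-0.5714)·(-3) + (-0.1429)·(-4) = 4.0000.
u_2 = a_2 − 4.0000·q_1 = (2.2857, 0.7143, -0.7143, -3.4286).
r_{22} = ‖u_2‖ = 4.2426.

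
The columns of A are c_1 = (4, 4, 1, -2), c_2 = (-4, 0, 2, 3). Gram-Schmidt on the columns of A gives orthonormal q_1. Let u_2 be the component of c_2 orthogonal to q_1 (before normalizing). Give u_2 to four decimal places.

u_2 = (-1.8378, 2.1622, 2.5405, 1.9189)

c_1 = (4, 4, 1, -2); ‖c_1‖ = 6.0828, so q_1 = (0.6576, 0.6576, 0.1644, -0.3288).
q_1·c_2 = 0.6576·(-4) + 0.6576·0 + 0.1644·2 + (-0.3288)·3 = -3.2880.
u_2 = c_2 + 3.2880·q_1 = (-1.8378, 2.1622, 2.5405, 1.9189).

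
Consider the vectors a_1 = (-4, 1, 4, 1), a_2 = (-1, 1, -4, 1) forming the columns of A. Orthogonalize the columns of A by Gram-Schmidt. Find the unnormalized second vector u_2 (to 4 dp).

q_1 = a_1/‖a_1‖ = (-4, 1, 4, 1)/5.8310 = (-0.6860, 0.1715, 0.6860, 0.1715).
r_{12} = q_1·a_2 = -1.7150.
u_2 = a_2 + 1.7150·q_1 = (-2.1765, 1.2941, -2.8235, 1.2941).

u_2 = (-2.1765, 1.2941, -2.8235, 1.2941)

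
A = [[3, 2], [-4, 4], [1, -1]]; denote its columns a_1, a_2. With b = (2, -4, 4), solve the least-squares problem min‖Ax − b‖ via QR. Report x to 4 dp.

x = (0.8706, -0.3059)

a_1 = (3, -4, 1); ‖a_1‖ = 5.0990, so q_1 = (0.5883, -0.7845, 0.1961).
q_1·a_2 = 0.5883·2 + (-0.7845)·4 + 0.1961·(-1) = -2.1573.
u_2 = a_2 + 2.1573·q_1 = (3.2692, 2.3077, -0.5769).
‖u_2‖ = 4.0430, so q_2 = (0.8086, 0.5708, -0.1427).
Qᵀb = (5.0990, -1.2367).
Back-substitute: x_2 = -1.2367/4.0430 = -0.3059.
x_1 = (5.0990 + 2.1573·(-0.3059))/5.0990 = 0.8706.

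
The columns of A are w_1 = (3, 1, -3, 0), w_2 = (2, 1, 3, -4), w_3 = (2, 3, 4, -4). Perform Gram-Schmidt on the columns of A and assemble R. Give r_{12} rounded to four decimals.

r_{12} = -0.4588

e_1 = w_1/‖w_1‖ = (3, 1, -3, 0)/4.3589 = (0.6882, 0.2294, -0.6882, 0.0000).
r_{12} = e_1·w_2 = -0.4588.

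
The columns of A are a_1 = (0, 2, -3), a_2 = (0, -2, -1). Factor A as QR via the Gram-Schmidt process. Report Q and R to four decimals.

Q = [[0.0000, 0.0000], [0.5547, -0.8321], [-0.8321, -0.5547]], R = [[3.6056, -0.2774], [0.0000, 2.2188]]

a_1 = (0, 2, -3); ‖a_1‖ = 3.6056, so e_1 = (0.0000, 0.5547, -0.8321).
e_1·a_2 = 0.0000·0 + 0.5547·(-2) + (-0.8321)·(-1) = -0.2774.
u_2 = a_2 + 0.2774·e_1 = (0.0000, -1.8462, -1.2308).
‖u_2‖ = 2.2188, so e_2 = (0.0000, -0.8321, -0.5547).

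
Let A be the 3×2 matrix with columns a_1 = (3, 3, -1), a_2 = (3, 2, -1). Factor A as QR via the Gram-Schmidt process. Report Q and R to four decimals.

a_1 = (3, 3, -1); ‖a_1‖ = 4.3589, so e_1 = (0.6882, 0.6882, -0.2294).
e_1·a_2 = 0.6882·3 + 0.6882·2 + (-0.2294)·(-1) = 3.6707.
u_2 = a_2 − 3.6707·e_1 = (0.4737, -0.5263, -0.1579).
‖u_2‖ = 0.7255, so e_2 = (0.6529, -0.7255, -0.2176).

Q = [[0.6882, 0.6529], [0.6882, -0.7255], [-0.2294, -0.2176]], R = [[4.3589, 3.6707], [0.0000, 0.7255]]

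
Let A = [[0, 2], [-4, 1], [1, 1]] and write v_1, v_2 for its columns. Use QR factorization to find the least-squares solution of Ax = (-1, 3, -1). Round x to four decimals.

q_1 = v_1/‖v_1‖ = (0, -4, 1)/4.1231 = (0.0000, -0.9701, 0.2425).
r_{12} = q_1·v_2 = -0.7276.
u_2 = v_2 + 0.7276·q_1 = (2.0000, 0.2941, 1.1765).
‖u_2‖ = 2.3389, so q_2 = (0.8551, 0.1257, 0.5030).
Qᵀb = (-3.1530, -0.9808).
Back-substitute: x_2 = -0.9808/2.3389 = -0.4194.
x_1 = (-3.1530 + 0.7276·(-0.4194))/4.1231 = -0.8387.

x = (-0.8387, -0.4194)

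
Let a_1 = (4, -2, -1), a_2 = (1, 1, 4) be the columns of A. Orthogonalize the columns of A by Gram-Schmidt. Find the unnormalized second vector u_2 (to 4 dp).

e_1 = a_1/‖a_1‖ = (4, -2, -1)/4.5826 = (0.8729, -0.4364, -0.2182).
r_{12} = e_1·a_2 = -0.4364.
u_2 = a_2 + 0.4364·e_1 = (1.3810, 0.8095, 3.9048).

u_2 = (1.3810, 0.8095, 3.9048)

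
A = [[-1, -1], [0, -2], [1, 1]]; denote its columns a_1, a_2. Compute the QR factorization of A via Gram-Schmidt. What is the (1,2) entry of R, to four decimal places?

e_1 = a_1/‖a_1‖ = (-1, 0, 1)/1.4142 = (-0.7071, 0.0000, 0.7071).
r_{12} = e_1·a_2 = 1.4142.

r_{12} = 1.4142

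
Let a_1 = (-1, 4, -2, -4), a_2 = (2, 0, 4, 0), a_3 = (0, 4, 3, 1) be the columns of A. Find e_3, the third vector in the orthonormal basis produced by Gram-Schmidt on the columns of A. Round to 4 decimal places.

e_1 = a_1/‖a_1‖ = (-1, 4, -2, -4)/6.0828 = (-0.1644, 0.6576, -0.3288, -0.6576).
r_{12} = e_1·a_2 = -1.6440.
u_2 = a_2 + 1.6440·e_1 = (1.7297, 1.0811, 3.4595, -1.0811).
‖u_2‖ = 4.1590, so e_2 = (0.4159, 0.2599, 0.8318, -0.2599).
r_{13} = e_1·a_3 = 0.9864; r_{23} = e_2·a_3 = 3.2752.
u_3 = a_3 − 0.9864·e_1 − 3.2752·e_2 = (-1.2000, 2.5000, 0.6000, 2.5000).
‖u_3‖ = 3.7815, so e_3 = (-0.3173, 0.6611, 0.1587, 0.6611).

e_3 = (-0.3173, 0.6611, 0.1587, 0.6611)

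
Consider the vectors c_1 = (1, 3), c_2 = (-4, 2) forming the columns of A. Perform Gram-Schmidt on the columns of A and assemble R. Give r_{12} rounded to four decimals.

c_1 = (1, 3); ‖c_1‖ = 3.1623, so q_1 = (0.3162, 0.9487).
r_{12} = q_1·c_2 = 0.6325.

r_{12} = 0.6325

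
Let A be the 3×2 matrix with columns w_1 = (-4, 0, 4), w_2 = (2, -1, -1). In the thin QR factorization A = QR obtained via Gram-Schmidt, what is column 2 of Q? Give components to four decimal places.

q_1 = w_1/‖w_1‖ = (-4, 0, 4)/5.6569 = (-0.7071, 0.0000, 0.7071).
r_{12} = q_1·w_2 = -2.1213.
u_2 = w_2 + 2.1213·q_1 = (0.5000, -1.0000, 0.5000).
‖u_2‖ = 1.2247, so q_2 = (0.4082, -0.8165, 0.4082).

q_2 = (0.4082, -0.8165, 0.4082)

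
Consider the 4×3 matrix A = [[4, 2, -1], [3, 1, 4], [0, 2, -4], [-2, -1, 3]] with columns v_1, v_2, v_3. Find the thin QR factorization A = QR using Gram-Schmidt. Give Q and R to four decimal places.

v_1 = (4, 3, 0, -2); ‖v_1‖ = 5.3852, so q_1 = (0.7428, 0.5571, 0.0000, -0.3714).
q_1·v_2 = 0.7428·2 + 0.5571·1 + 0.0000·2 + (-0.3714)·(-1) = 2.4140.
u_2 = v_2 − 2.4140·q_1 = (0.2069, -0.3448, 2.0000, -0.1034).
‖u_2‖ = 2.0426, so q_2 = (0.1013, -0.1688, 0.9791, -0.0506).
q_1·v_3 = 0.7428·(-1) + 0.5571·4 + 0.0000·(-4) + (-0.3714)·3 = 0.3714; q_2·v_3 = 0.1013·(-1) + (-0.1688)·4 + 0.9791·(-4) + (-0.0506)·3 = -4.8450.
u_3 = v_3 − 0.3714·q_1 + 4.8450·q_2 = (-0.7851, 2.9752, 0.7438, 2.8926).
‖u_3‖ = 4.2882, so q_3 = (-0.1831, 0.6938, 0.1735, 0.6745).

Q = [[0.7428, 0.1013, -0.1831], [0.5571, -0.1688, 0.6938], [0.0000, 0.9791, 0.1735], [-0.3714, -0.0506, 0.6745]], R = [[5.3852, 2.4140, 0.3714], [0.0000, 2.0426, -4.8450], [0.0000, 0.0000, 4.2882]]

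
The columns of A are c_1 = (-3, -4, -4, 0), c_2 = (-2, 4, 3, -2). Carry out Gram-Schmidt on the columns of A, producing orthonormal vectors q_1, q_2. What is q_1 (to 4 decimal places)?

c_1 = (-3, -4, -4, 0); ‖c_1‖ = 6.4031, so q_1 = (-0.4685, -0.6247, -0.6247, 0.0000).

q_1 = (-0.4685, -0.6247, -0.6247, 0.0000)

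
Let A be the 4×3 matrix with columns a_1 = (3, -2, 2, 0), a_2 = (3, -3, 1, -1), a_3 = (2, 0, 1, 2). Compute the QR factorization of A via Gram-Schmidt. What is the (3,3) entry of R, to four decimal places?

r_{33} = 1.4951

q_1 = a_1/‖a_1‖ = (3, -2, 2, 0)/4.1231 = (0.7276, -0.4851, 0.4851, 0.0000).
r_{12} = q_1·a_2 = 4.1231.
u_2 = a_2 − 4.1231·q_1 = (0.0000, -1.0000, -1.0000, -1.0000).
‖u_2‖ = 1.7321, so q_2 = (0.0000, -0.5774, -0.5774, -0.5774).
r_{13} = q_1·a_3 = 1.9403; r_{23} = q_2·a_3 = -1.7321.
u_3 = a_3 − 1.9403·q_1 + 1.7321·q_2 = (0.5882, -0.0588, -0.9412, 1.0000).
r_{33} = ‖u_3‖ = 1.4951.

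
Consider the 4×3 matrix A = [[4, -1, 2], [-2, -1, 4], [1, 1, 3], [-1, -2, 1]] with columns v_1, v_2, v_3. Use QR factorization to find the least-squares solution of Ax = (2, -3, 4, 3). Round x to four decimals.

v_1 = (4, -2, 1, -1); ‖v_1‖ = 4.6904, so e_1 = (0.8528, -0.4264, 0.2132, -0.2132).
e_1·v_2 = 0.8528·(-1) + (-0.4264)·(-1) + 0.2132·1 + (-0.2132)·(-2) = 0.2132.
u_2 = v_2 − 0.2132·e_1 = (-1.1818, -0.9091, 0.9545, -1.9545).
‖u_2‖ = 2.6371, so e_2 = (-0.4481, -0.3447, 0.3620, -0.7412).
e_1·v_3 = 0.8528·2 + (-0.4264)·4 + 0.2132·3 + (-0.2132)·1 = 0.4264; e_2·v_3 = (-0.4481)·2 + (-0.3447)·4 + 0.3620·3 + (-0.7412)·1 = -1.9305.
u_3 = v_3 − 0.4264·e_1 + 1.9305·e_2 = (0.7712, 3.5163, 3.6078, -0.3399).
‖u_3‖ = 5.1080, so e_3 = (0.1510, 0.6884, 0.7063, -0.0665).
Qᵀb = (3.1980, -0.6377, 0.8624).
Back-substitute: x_3 = 0.8624/5.1080 = 0.1688.
x_2 = (-0.6377 + 1.9305·0.1688)/2.6371 = -0.1182.
x_1 = (3.1980 − 0.2132·(-0.1182) − 0.4264·0.1688)/4.6904 = 0.6718.

x = (0.6718, -0.1182, 0.1688)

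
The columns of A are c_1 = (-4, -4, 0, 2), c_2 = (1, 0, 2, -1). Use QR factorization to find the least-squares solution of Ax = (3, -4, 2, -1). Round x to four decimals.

q_1 = c_1/‖c_1‖ = (-4, -4, 0, 2)/6.0000 = (-0.6667, -0.6667, 0.0000, 0.3333).
r_{12} = q_1·c_2 = -1.0000.
u_2 = c_2 + 1.0000·q_1 = (0.3333, -0.6667, 2.0000, -0.6667).
‖u_2‖ = 2.2361, so q_2 = (0.1491, -0.2981, 0.8944, -0.2981).
Qᵀb = (0.3333, 3.7268).
Back-substitute: x_2 = 3.7268/2.2361 = 1.6667.
x_1 = (0.3333 + 1.0000·1.6667)/6.0000 = 0.3333.

x = (0.3333, 1.6667)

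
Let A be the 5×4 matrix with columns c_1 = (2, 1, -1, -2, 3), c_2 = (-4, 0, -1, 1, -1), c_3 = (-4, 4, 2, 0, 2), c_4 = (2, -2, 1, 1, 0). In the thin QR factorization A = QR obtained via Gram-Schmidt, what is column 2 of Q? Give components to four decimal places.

c_1 = (2, 1, -1, -2, 3); ‖c_1‖ = 4.3589, so e_1 = (0.4588, 0.2294, -0.2294, -0.4588, 0.6882).
e_1·c_2 = 0.4588·(-4) + 0.2294·0 + (-0.2294)·(-1) + (-0.4588)·1 + 0.6882·(-1) = -2.7530.
u_2 = c_2 + 2.7530·e_1 = (-2.7368, 0.6316, -1.6316, -0.2632, 0.8947).
‖u_2‖ = 3.3795, so e_2 = (-0.8098, 0.1869, -0.4828, -0.0779, 0.2648).

e_2 = (-0.8098, 0.1869, -0.4828, -0.0779, 0.2648)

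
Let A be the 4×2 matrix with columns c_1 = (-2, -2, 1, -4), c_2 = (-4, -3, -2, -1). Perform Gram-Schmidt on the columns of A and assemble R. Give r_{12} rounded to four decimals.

c_1 = (-2, -2, 1, -4); ‖c_1‖ = 5.0000, so e_1 = (-0.4000, -0.4000, 0.2000, -0.8000).
r_{12} = e_1·c_2 = 3.2000.

r_{12} = 3.2000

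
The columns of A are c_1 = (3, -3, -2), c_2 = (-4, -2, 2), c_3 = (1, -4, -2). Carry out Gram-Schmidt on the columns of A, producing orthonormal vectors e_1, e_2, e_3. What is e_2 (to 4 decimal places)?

c_1 = (3, -3, -2); ‖c_1‖ = 4.6904, so e_1 = (0.6396, -0.6396, -0.4264).
e_1·c_2 = 0.6396·(-4) + (-0.6396)·(-2) + (-0.4264)·2 = -2.1320.
u_2 = c_2 + 2.1320·e_1 = (-2.6364, -3.3636, 1.0909).
‖u_2‖ = 4.4107, so e_2 = (-0.5977, -0.7626, 0.2473).

e_2 = (-0.5977, -0.7626, 0.2473)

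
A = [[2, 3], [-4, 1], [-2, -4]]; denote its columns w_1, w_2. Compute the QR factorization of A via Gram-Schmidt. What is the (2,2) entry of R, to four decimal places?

r_{22} = 4.6726

w_1 = (2, -4, -2); ‖w_1‖ = 4.8990, so e_1 = (0.4082, -0.8165, -0.4082).
e_1·w_2 = 0.4082·3 + (-0.8165)·1 + (-0.4082)·(-4) = 2.0412.
u_2 = w_2 − 2.0412·e_1 = (2.1667, 2.6667, -3.1667).
r_{22} = ‖u_2‖ = 4.6726.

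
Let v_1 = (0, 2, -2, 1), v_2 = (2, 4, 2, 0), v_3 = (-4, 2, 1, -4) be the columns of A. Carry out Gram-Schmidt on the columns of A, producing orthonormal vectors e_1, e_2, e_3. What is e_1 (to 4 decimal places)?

v_1 = (0, 2, -2, 1); ‖v_1‖ = 3.0000, so e_1 = (0.0000, 0.6667, -0.6667, 0.3333).

e_1 = (0.0000, 0.6667, -0.6667, 0.3333)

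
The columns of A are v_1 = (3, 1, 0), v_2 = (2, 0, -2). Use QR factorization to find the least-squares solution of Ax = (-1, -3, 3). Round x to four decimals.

v_1 = (3, 1, 0); ‖v_1‖ = 3.1623, so q_1 = (0.9487, 0.3162, 0.0000).
q_1·v_2 = 0.9487·2 + 0.3162·0 + 0.0000·(-2) = 1.8974.
u_2 = v_2 − 1.8974·q_1 = (0.2000, -0.6000, -2.0000).
‖u_2‖ = 2.0976, so q_2 = (0.0953, -0.2860, -0.9535).
Qᵀb = (-1.8974, -2.0976).
Back-substitute: x_2 = -2.0976/2.0976 = -1.0000.
x_1 = (-1.8974 − 1.8974·(-1.0000))/3.1623 = 0.0000.

x = (0.0000, -1.0000)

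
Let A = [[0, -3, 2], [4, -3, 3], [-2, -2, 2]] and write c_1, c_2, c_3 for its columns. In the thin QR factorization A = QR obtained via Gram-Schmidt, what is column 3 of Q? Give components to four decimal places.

c_1 = (0, 4, -2); ‖c_1‖ = 4.4721, so e_1 = (0.0000, 0.8944, -0.4472).
e_1·c_2 = 0.0000·(-3) + 0.8944·(-3) + (-0.4472)·(-2) = -1.7889.
u_2 = c_2 + 1.7889·e_1 = (-3.0000, -1.4000, -2.8000).
‖u_2‖ = 4.3359, so e_2 = (-0.6919, -0.3229, -0.6458).
e_1·c_3 = 0.0000·2 + 0.8944·3 + (-0.4472)·2 = 1.7889; e_2·c_3 = (-0.6919)·2 + (-0.3229)·3 + (-0.6458)·2 = -3.6440.
u_3 = c_3 − 1.7889·e_1 + 3.6440·e_2 = (-0.5213, 0.2234, 0.4468).
‖u_3‖ = 0.7220, so e_3 = (-0.7220, 0.3094, 0.6189).

e_3 = (-0.7220, 0.3094, 0.6189)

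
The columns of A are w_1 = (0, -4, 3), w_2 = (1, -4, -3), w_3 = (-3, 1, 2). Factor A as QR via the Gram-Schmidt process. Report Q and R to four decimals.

q_1 = w_1/‖w_1‖ = (0, -4, 3)/5.0000 = (0.0000, -0.8000, 0.6000).
r_{12} = q_1·w_2 = 1.4000.
u_2 = w_2 − 1.4000·q_1 = (1.0000, -2.8800, -3.8400).
‖u_2‖ = 4.9031, so q_2 = (0.2040, -0.5874, -0.7832).
r_{13} = q_1·w_3 = 0.4000; r_{23} = q_2·w_3 = -2.7656.
u_3 = w_3 − 0.4000·q_1 + 2.7656·q_2 = (-2.4359, -0.3045, -0.4060).
‖u_3‖ = 2.4882, so q_3 = (-0.9790, -0.1224, -0.1632).

Q = [[0.0000, 0.2040, -0.9790], [-0.8000, -0.5874, -0.1224], [0.6000, -0.7832, -0.1632]], R = [[5.0000, 1.4000, 0.4000], [0.0000, 4.9031, -2.7656], [0.0000, 0.0000, 2.4882]]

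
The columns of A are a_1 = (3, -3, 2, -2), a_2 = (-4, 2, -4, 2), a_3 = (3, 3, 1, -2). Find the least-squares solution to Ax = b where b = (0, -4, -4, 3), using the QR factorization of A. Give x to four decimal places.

q_1 = a_1/‖a_1‖ = (3, -3, 2, -2)/5.0990 = (0.5883, -0.5883, 0.3922, -0.3922).
r_{12} = q_1·a_2 = -5.8835.
u_2 = a_2 + 5.8835·q_1 = (-0.5385, -1.4615, -1.6923, -0.3077).
‖u_2‖ = 2.3205, so q_2 = (-0.2320, -0.6298, -0.7293, -0.1326).
r_{13} = q_1·a_3 = 1.1767; r_{23} = q_2·a_3 = -3.0498.
u_3 = a_3 − 1.1767·q_1 + 3.0498·q_2 = (1.6000, 1.7714, -1.6857, -1.9429).
‖u_3‖ = 3.5092, so q_3 = (0.4559, 0.5048, -0.4804, -0.5537).
Qᵀb = (-0.3922, 5.0388, -1.7587).
Back-substitute: x_3 = -1.7587/3.5092 = -0.5012.
x_2 = (5.0388 + 3.0498·(-0.5012))/2.3205 = 1.5128.
x_1 = (-0.3922 + 5.8835·1.5128 − 1.1767·(-0.5012))/5.0990 = 1.7842.

x = (1.7842, 1.5128, -0.5012)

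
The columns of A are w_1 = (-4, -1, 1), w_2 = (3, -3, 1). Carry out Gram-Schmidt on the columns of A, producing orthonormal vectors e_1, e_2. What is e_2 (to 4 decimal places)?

w_1 = (-4, -1, 1); ‖w_1‖ = 4.2426, so e_1 = (-0.9428, -0.2357, 0.2357).
e_1·w_2 = (-0.9428)·3 + (-0.2357)·(-3) + 0.2357·1 = -1.8856.
u_2 = w_2 + 1.8856·e_1 = (1.2222, -3.4444, 1.4444).
‖u_2‖ = 3.9299, so e_2 = (0.3110, -0.8765, 0.3675).

e_2 = (0.3110, -0.8765, 0.3675)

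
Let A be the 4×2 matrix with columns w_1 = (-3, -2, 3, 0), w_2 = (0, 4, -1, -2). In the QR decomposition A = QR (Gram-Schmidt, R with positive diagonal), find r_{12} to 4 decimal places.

r_{12} = -2.3452

e_1 = w_1/‖w_1‖ = (-3, -2, 3, 0)/4.6904 = (-0.6396, -0.4264, 0.6396, 0.0000).
r_{12} = e_1·w_2 = -2.3452.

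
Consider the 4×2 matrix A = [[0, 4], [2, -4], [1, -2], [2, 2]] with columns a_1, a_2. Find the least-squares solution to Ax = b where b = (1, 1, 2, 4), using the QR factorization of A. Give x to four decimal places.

x = (1.5556, 0.3333)

e_1 = a_1/‖a_1‖ = (0, 2, 1, 2)/3.0000 = (0.0000, 0.6667, 0.3333, 0.6667).
r_{12} = e_1·a_2 = -2.0000.
u_2 = a_2 + 2.0000·e_1 = (4.0000, -2.6667, -1.3333, 3.3333).
‖u_2‖ = 6.0000, so e_2 = (0.6667, -0.4444, -0.2222, 0.5556).
Qᵀb = (4.0000, 2.0000).
Back-substitute: x_2 = 2.0000/6.0000 = 0.3333.
x_1 = (4.0000 + 2.0000·0.3333)/3.0000 = 1.5556.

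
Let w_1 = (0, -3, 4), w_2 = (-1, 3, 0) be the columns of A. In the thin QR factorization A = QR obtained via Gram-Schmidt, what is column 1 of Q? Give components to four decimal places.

w_1 = (0, -3, 4); ‖w_1‖ = 5.0000, so e_1 = (0.0000, -0.6000, 0.8000).

e_1 = (0.0000, -0.6000, 0.8000)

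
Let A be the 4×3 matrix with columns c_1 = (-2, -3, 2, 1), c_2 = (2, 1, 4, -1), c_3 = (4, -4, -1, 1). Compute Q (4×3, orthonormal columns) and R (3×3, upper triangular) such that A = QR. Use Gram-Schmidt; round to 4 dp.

q_1 = c_1/‖c_1‖ = (-2, -3, 2, 1)/4.2426 = (-0.4714, -0.7071, 0.4714, 0.2357).
r_{12} = q_1·c_2 = 0.0000.
u_2 = c_2 − 0.0000·q_1 = (2.0000, 1.0000, 4.0000, -1.0000).
‖u_2‖ = 4.6904, so q_2 = (0.4264, 0.2132, 0.8528, -0.2132).
r_{13} = q_1·c_3 = 0.7071; r_{23} = q_2·c_3 = -0.2132.
u_3 = c_3 − 0.7071·q_1 + 0.2132·q_2 = (4.4242, -3.4545, -1.1515, 0.7879).
‖u_3‖ = 5.7840, so q_3 = (0.7649, -0.5973, -0.1991, 0.1362).

Q = [[-0.4714, 0.4264, 0.7649], [-0.7071, 0.2132, -0.5973], [0.4714, 0.8528, -0.1991], [0.2357, -0.2132, 0.1362]], R = [[4.2426, 0.0000, 0.7071], [0.0000, 4.6904, -0.2132], [0.0000, 0.0000, 5.7840]]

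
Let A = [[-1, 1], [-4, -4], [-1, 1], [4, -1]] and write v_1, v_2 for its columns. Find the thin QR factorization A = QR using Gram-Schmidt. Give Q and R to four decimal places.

Q = [[-0.1715, 0.3229], [-0.6860, -0.7046], [-0.1715, 0.3229], [0.6860, -0.5431]], R = [[5.8310, 1.7150], [0.0000, 4.0073]]

v_1 = (-1, -4, -1, 4); ‖v_1‖ = 5.8310, so q_1 = (-0.1715, -0.6860, -0.1715, 0.6860).
q_1·v_2 = (-0.1715)·1 + (-0.6860)·(-4) + (-0.1715)·1 + 0.6860·(-1) = 1.7150.
u_2 = v_2 − 1.7150·q_1 = (1.2941, -2.8235, 1.2941, -2.1765).
‖u_2‖ = 4.0073, so q_2 = (0.3229, -0.7046, 0.3229, -0.5431).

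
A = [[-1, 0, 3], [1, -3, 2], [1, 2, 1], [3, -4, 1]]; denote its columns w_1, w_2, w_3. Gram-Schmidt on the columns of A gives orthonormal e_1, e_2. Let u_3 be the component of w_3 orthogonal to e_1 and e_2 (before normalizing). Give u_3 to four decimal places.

u_3 = (2.9050, 1.1397, 1.7318, 0.0112)

w_1 = (-1, 1, 1, 3); ‖w_1‖ = 3.4641, so e_1 = (-0.2887, 0.2887, 0.2887, 0.8660).
e_1·w_2 = (-0.2887)·0 + 0.2887·(-3) + 0.2887·2 + 0.8660·(-4) = -3.7528.
u_2 = w_2 + 3.7528·e_1 = (-1.0833, -1.9167, 3.0833, -0.7500).
‖u_2‖ = 3.8622, so e_2 = (-0.2805, -0.4963, 0.7983, -0.1942).
e_1·w_3 = (-0.2887)·3 + 0.2887·2 + 0.2887·1 + 0.8660·1 = 0.8660; e_2·w_3 = (-0.2805)·3 + (-0.4963)·2 + 0.7983·1 + (-0.1942)·1 = -1.2299.
u_3 = w_3 − 0.8660·e_1 + 1.2299·e_2 = (2.9050, 1.1397, 1.7318, 0.0112).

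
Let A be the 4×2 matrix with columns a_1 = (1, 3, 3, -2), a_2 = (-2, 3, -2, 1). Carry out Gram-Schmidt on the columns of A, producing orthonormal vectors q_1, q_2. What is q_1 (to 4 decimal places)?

q_1 = a_1/‖a_1‖ = (1, 3, 3, -2)/4.7958 = (0.2085, 0.6255, 0.6255, -0.4170).

q_1 = (0.2085, 0.6255, 0.6255, -0.4170)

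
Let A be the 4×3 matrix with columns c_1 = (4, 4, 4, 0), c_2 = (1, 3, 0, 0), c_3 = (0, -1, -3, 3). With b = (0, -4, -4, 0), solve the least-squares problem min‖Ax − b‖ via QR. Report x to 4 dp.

x = (-0.3314, -0.5257, 0.4800)

c_1 = (4, 4, 4, 0); ‖c_1‖ = 6.9282, so q_1 = (0.5774, 0.5774, 0.5774, 0.0000).
q_1·c_2 = 0.5774·1 + 0.5774·3 + 0.5774·0 + 0.0000·0 = 2.3094.
u_2 = c_2 − 2.3094·q_1 = (-0.3333, 1.6667, -1.3333, 0.0000).
‖u_2‖ = 2.1602, so q_2 = (-0.1543, 0.7715, -0.6172, 0.0000).
q_1·c_3 = 0.5774·0 + 0.5774·(-1) + 0.5774·(-3) + 0.0000·3 = -2.3094; q_2·c_3 = (-0.1543)·0 + 0.7715·(-1) + (-0.6172)·(-3) + 0.0000·3 = 1.0801.
u_3 = c_3 + 2.3094·q_1 − 1.0801·q_2 = (1.5000, -0.5000, -1.0000, 3.0000).
‖u_3‖ = 3.5355, so q_3 = (0.4243, -0.1414, -0.2828, 0.8485).
Qᵀb = (-4.6188, -0.6172, 1.6971).
Back-substitute: x_3 = 1.6971/3.5355 = 0.4800.
x_2 = (-0.6172 − 1.0801·0.4800)/2.1602 = -0.5257.
x_1 = (-4.6188 − 2.3094·(-0.5257) + 2.3094·0.4800)/6.9282 = -0.3314.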